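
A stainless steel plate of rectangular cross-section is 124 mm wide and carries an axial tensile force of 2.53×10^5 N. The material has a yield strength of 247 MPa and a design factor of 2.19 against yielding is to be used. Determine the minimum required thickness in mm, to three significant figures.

t = 18.1 mm

σ_allow = 247/2.19 = 112.8 MPa.
Required area A = F/σ_allow = 253000/112.8 = 2243 mm².
t = A/w = 2243/124 = 18.09 mm.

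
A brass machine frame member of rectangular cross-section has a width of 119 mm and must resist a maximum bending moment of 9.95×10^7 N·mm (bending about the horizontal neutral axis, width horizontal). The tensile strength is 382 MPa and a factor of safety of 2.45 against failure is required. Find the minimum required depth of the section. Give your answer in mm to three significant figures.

h = 179 mm

σ_allow = 382/2.45 = 155.9 MPa.
For a rectangular section σ = 6M/(bh²), so h² = 6M/(b σ_allow) = 6×9.9500×10^7/(119×155.9) = 32180 mm².
h = 179.4 mm.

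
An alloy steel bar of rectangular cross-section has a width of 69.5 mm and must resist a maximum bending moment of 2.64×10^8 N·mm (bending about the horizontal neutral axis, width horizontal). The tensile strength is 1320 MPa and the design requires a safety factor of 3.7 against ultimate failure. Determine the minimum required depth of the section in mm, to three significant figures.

h = 253 mm

σ_allow = 1320/3.7 = 356.8 MPa.
For a rectangular section σ = 6M/(bh²), so h² = 6M/(b σ_allow) = 6×2.6400×10^8/(69.5×356.8) = 63880 mm².
h = 252.8 mm.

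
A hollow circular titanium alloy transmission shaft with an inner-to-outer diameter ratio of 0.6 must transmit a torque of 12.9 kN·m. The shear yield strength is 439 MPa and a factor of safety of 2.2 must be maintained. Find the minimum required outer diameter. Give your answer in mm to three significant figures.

d_o = 72.3 mm

τ_allow = 439/2.2 = 199.5 MPa.
For a hollow shaft τ = 16T/[πd_o³(1−k⁴)] with k = 0.6, so 1−k⁴ = 0.8704.
d_o³ = 16T/[π τ_allow (1−k⁴)] = 16×1.2900×10^7/(π×199.5×0.8704) = 378300 mm³.
d_o = 72.32 mm.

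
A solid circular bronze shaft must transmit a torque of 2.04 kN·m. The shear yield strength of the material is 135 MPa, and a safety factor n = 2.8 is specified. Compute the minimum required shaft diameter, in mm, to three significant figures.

Allowable shear stress τ_allow = 135/2.8 = 48.21 MPa.
For a solid shaft τ = 16T/(πd³), so d³ = 16T/(π τ_allow) = 16×2040000/(π×48.21) = 215500 mm³.
d = (215500)^(1/3) = 59.95 mm.

d = 60.0 mm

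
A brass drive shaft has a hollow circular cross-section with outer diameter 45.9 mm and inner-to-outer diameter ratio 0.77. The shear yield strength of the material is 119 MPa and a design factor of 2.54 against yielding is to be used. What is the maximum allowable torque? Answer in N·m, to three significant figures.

τ_allow = 119/2.54 = 46.85 MPa.
For a hollow shaft T_allow = τ_allow·πd_o³(1−k⁴)/16 with 1−k⁴ = 0.6485, so πd_o³(1−k⁴)/16 = 12310 mm³.
T_allow = 46.85×12310 = 576900 N·mm = 576.9 N·m.

T_allow = 577 N·m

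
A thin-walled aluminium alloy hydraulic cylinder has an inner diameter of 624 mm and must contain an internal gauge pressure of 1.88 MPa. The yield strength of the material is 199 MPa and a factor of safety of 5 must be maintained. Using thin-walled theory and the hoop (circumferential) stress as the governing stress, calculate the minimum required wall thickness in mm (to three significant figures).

σ_allow = 199/5 = 39.80 MPa.
Hoop stress σ_h = pD/(2t), so t = pD/(2σ_allow) = 1.88×624/(2×39.80) = 14.74 mm.

t = 14.7 mm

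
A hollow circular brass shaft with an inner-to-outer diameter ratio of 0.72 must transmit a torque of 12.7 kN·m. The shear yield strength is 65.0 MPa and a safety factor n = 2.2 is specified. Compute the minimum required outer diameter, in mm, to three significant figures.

τ_allow = 65.0/2.2 = 29.55 MPa.
For a hollow shaft τ = 16T/[πd_o³(1−k⁴)] with k = 0.72, so 1−k⁴ = 0.7313.
d_o³ = 16T/[π τ_allow (1−k⁴)] = 16×1.2700×10^7/(π×29.55×0.7313) = 2.994×10^6 mm³.
d_o = 144.1 mm.

d_o = 144 mm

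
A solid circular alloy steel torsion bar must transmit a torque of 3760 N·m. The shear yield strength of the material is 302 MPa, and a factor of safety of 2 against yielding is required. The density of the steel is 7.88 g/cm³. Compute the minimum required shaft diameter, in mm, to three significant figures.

d = 50.2 mm

Allowable shear stress τ_allow = 302/2 = 151.0 MPa.
For a solid shaft τ = 16T/(πd³), so d³ = 16T/(π τ_allow) = 16×3760000/(π×151.0) = 126800 mm³.
d = (126800)^(1/3) = 50.24 mm.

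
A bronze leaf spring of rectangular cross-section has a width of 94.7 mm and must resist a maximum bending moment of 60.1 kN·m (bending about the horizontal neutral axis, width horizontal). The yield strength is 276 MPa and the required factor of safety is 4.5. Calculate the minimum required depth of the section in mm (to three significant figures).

h = 249 mm

σ_allow = 276/4.5 = 61.33 MPa.
For a rectangular section σ = 6M/(bh²), so h² = 6M/(b σ_allow) = 6×6.0100×10^7/(94.7×61.33) = 62080 mm².
h = 249.2 mm.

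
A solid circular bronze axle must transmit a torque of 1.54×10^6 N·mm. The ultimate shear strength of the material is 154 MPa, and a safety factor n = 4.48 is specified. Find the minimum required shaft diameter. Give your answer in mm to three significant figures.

d = 61.1 mm

Allowable shear stress τ_allow = 154/4.48 = 34.38 MPa.
For a solid shaft τ = 16T/(πd³), so d³ = 16T/(π τ_allow) = 16×1540000/(π×34.38) = 228200 mm³.
d = (228200)^(1/3) = 61.11 mm.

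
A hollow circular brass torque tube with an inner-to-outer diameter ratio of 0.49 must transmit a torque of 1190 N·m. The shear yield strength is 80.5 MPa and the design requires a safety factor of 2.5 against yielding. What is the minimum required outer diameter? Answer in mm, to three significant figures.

d_o = 58.5 mm

τ_allow = 80.5/2.5 = 32.20 MPa.
For a hollow shaft τ = 16T/[πd_o³(1−k⁴)] with k = 0.49, so 1−k⁴ = 0.9424.
d_o³ = 16T/[π τ_allow (1−k⁴)] = 16×1190000/(π×32.20×0.9424) = 199700 mm³.
d_o = 58.45 mm.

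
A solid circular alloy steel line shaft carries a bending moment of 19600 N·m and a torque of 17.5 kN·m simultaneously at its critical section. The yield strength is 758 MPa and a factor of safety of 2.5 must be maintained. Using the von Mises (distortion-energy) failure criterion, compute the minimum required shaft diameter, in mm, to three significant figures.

σ_allow = σ_y/n = 758/2.5 = 303.2 MPa.
For a solid shaft σ_b = 32M/(πd³) and τ = 16T/(πd³), so the von Mises stress is σ' = (16/πd³)·√(4M²+3T²).
√(4M²+3T²) = √(4×(1.960×10^7)² + 3×(1.750×10^7)²) = 4.955×10^7 N·mm.
d³ = 16×4.955×10^7/(π×303.2) = 832300 mm³.
d = 94.07 mm.

d = 94.1 mm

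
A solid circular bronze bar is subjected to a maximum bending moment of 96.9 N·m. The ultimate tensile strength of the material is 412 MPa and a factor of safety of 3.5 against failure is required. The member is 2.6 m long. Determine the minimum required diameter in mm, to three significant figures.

σ_allow = 412/3.5 = 117.7 MPa.
For a solid circular section σ = 32M/(πd³), so d³ = 32M/(π σ_allow) = 32×96900/(π×117.7) = 8385 mm³.
d = 20.32 mm.

d = 20.3 mm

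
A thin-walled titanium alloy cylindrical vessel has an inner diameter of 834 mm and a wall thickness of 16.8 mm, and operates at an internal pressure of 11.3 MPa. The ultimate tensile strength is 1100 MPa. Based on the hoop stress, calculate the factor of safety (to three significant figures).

σ_h = pD/(2t) = 11.3×834/(2×16.8) = 280.5 MPa.
n = 1100/280.5 = 3.922.

n = 3.92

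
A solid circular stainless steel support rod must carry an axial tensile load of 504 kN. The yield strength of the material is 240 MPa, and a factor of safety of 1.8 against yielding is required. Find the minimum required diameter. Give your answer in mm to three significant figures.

Allowable stress σ_allow = 240/1.8 = 133.3 MPa.
Required area A = F/σ_allow = 504000/133.3 = 3780 mm².
A = πd²/4 → d = √(4A/π) = 69.37 mm.

d = 69.4 mm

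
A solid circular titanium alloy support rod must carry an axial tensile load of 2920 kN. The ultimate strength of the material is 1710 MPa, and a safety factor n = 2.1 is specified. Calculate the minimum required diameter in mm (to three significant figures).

Allowable stress σ_allow = 1710/2.1 = 814.3 MPa.
Required area A = F/σ_allow = 2920000/814.3 = 3586 mm².
A = πd²/4 → d = √(4A/π) = 67.57 mm.

d = 67.6 mm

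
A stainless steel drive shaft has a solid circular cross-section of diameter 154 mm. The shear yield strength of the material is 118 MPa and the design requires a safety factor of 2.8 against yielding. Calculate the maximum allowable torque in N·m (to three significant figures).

τ_allow = 118/2.8 = 42.14 MPa.
For a solid shaft T_allow = τ_allow·πd³/16; πd³/16 = π×154³/16 = 717100 mm³.
T_allow = 42.14×717100 = 3.022×10^7 N·mm = 30220 N·m.

T_allow = 30200 N·m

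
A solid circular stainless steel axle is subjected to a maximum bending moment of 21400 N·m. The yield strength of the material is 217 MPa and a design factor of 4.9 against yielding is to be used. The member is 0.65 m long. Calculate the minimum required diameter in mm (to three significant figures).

d = 170 mm

σ_allow = 217/4.9 = 44.29 MPa.
For a solid circular section σ = 32M/(πd³), so d³ = 32M/(π σ_allow) = 32×2.1400×10^7/(π×44.29) = 4.922×10^6 mm³.
d = 170.1 mm.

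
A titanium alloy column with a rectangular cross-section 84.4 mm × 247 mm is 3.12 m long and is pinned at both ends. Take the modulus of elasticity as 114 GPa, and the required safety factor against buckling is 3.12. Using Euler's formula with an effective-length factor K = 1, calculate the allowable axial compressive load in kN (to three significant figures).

P_allow = 458 kN

Buckling occurs about the weak axis: I_min = h·b³/12 = 247×84.4³/12 = 1.237×10^7 mm⁴ (b = 84.4 mm is the smaller dimension).
Effective length L_e = KL = 1×3.12 m = 3120 mm.
Euler critical load P_cr = π²EI/L_e² = π²×114000×1.237×10^7/3120² = 1.430×10^6 N.
P_allow = P_cr/n = 1.430×10^6/3.12 = 458400 N.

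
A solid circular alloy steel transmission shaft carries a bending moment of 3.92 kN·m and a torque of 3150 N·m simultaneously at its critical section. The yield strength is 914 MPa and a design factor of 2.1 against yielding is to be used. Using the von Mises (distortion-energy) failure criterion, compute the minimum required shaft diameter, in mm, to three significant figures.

d = 48.2 mm

σ_allow = σ_y/n = 914/2.1 = 435.2 MPa.
For a solid shaft σ_b = 32M/(πd³) and τ = 16T/(πd³), so the von Mises stress is σ' = (16/πd³)·√(4M²+3T²).
√(4M²+3T²) = √(4×(3.920×10^6)² + 3×(3.150×10^6)²) = 9.552×10^6 N·mm.
d³ = 16×9.552×10^6/(π×435.2) = 111800 mm³.
d = 48.17 mm.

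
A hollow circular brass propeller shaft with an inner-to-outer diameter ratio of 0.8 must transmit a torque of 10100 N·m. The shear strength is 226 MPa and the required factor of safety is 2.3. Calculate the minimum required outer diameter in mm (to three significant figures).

τ_allow = 226/2.3 = 98.26 MPa.
For a hollow shaft τ = 16T/[πd_o³(1−k⁴)] with k = 0.8, so 1−k⁴ = 0.5904.
d_o³ = 16T/[π τ_allow (1−k⁴)] = 16×1.0100×10^7/(π×98.26×0.5904) = 886700 mm³.
d_o = 96.07 mm.

d_o = 96.1 mm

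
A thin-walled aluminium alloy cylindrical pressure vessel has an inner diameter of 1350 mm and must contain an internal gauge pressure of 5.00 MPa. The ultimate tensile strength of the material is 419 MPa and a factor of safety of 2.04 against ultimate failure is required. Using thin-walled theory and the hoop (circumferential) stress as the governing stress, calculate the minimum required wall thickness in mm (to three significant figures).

t = 16.4 mm

σ_allow = 419/2.04 = 205.4 MPa.
Hoop stress σ_h = pD/(2t), so t = pD/(2σ_allow) = 5.00×1350/(2×205.4) = 16.43 mm.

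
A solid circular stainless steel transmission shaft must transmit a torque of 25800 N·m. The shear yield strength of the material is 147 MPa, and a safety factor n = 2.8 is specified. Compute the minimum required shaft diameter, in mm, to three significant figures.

Allowable shear stress τ_allow = 147/2.8 = 52.50 MPa.
For a solid shaft τ = 16T/(πd³), so d³ = 16T/(π τ_allow) = 16×2.5800×10^7/(π×52.50) = 2.503×10^6 mm³.
d = (2.503×10^6)^(1/3) = 135.8 mm.

d = 136 mm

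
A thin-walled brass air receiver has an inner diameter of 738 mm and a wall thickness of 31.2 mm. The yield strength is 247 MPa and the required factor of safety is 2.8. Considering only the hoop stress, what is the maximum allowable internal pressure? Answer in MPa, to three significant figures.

p_allow = 7.46 MPa

σ_allow = 247/2.8 = 88.21 MPa.
σ_h = pD/(2t) → p_allow = 2σ_allow t/D = 2×88.21×31.2/738 = 7.459 MPa.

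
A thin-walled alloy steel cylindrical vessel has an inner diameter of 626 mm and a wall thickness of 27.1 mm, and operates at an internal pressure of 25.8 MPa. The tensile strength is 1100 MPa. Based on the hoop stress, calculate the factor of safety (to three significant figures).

n = 3.69

σ_h = pD/(2t) = 25.8×626/(2×27.1) = 298.0 MPa.
n = 1100/298.0 = 3.691.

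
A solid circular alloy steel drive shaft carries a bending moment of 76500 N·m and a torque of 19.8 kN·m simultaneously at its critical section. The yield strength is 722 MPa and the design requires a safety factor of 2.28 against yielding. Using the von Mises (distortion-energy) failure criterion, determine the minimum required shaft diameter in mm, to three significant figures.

d = 136 mm

σ_allow = σ_y/n = 722/2.28 = 316.7 MPa.
For a solid shaft σ_b = 32M/(πd³) and τ = 16T/(πd³), so the von Mises stress is σ' = (16/πd³)·√(4M²+3T²).
√(4M²+3T²) = √(4×(7.650×10^7)² + 3×(1.980×10^7)²) = 1.568×10^8 N·mm.
d³ = 16×1.568×10^8/(π×316.7) = 2.522×10^6 mm³.
d = 136.1 mm.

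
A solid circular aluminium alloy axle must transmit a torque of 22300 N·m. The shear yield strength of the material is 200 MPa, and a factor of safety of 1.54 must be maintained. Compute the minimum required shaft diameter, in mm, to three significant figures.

Allowable shear stress τ_allow = 200/1.54 = 129.9 MPa.
For a solid shaft τ = 16T/(πd³), so d³ = 16T/(π τ_allow) = 16×2.2300×10^7/(π×129.9) = 874500 mm³.
d = (874500)^(1/3) = 95.63 mm.

d = 95.6 mm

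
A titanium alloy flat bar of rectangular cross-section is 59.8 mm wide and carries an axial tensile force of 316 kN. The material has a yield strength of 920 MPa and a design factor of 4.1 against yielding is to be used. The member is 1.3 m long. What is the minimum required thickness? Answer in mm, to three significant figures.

t = 23.5 mm

σ_allow = 920/4.1 = 224.4 MPa.
Required area A = F/σ_allow = 316000/224.4 = 1408 mm².
t = A/w = 1408/59.8 = 23.55 mm.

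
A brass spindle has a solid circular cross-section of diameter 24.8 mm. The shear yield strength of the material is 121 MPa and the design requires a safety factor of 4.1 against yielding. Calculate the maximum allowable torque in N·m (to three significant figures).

T_allow = 88.4 N·m

τ_allow = 121/4.1 = 29.51 MPa.
For a solid shaft T_allow = τ_allow·πd³/16; πd³/16 = π×24.8³/16 = 2995 mm³.
T_allow = 29.51×2995 = 88390 N·mm = 88.39 N·m.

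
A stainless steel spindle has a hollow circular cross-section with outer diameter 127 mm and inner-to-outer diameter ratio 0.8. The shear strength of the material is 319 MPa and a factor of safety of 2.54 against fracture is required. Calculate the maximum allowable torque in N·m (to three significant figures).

T_allow = 29800 N·m

τ_allow = 319/2.54 = 125.6 MPa.
For a hollow shaft T_allow = τ_allow·πd_o³(1−k⁴)/16 with 1−k⁴ = 0.5904, so πd_o³(1−k⁴)/16 = 237500 mm³.
T_allow = 125.6×237500 = 2.982×10^7 N·mm = 29820 N·m.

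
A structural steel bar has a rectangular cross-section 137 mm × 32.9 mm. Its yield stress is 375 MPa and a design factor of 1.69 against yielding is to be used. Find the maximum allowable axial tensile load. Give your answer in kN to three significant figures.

F_allow = 1000 kN

σ_allow = 375/1.69 = 221.9 MPa.
A = 137×32.9 = 4507 mm².
F_allow = σ_allow × A = 221.9×4507 = 1.000×10^6 N.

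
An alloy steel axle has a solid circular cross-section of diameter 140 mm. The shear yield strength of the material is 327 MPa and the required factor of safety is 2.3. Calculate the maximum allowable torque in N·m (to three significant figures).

T_allow = 76600 N·m

τ_allow = 327/2.3 = 142.2 MPa.
For a solid shaft T_allow = τ_allow·πd³/16; πd³/16 = π×140³/16 = 538800 mm³.
T_allow = 142.2×538800 = 7.660×10^7 N·mm = 76600 N·m.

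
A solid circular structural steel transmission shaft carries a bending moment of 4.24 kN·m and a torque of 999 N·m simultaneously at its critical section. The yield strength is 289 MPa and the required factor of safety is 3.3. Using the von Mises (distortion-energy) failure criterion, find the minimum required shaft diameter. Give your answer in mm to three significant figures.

σ_allow = σ_y/n = 289/3.3 = 87.58 MPa.
For a solid shaft σ_b = 32M/(πd³) and τ = 16T/(πd³), so the von Mises stress is σ' = (16/πd³)·√(4M²+3T²).
√(4M²+3T²) = √(4×(4.240×10^6)² + 3×(999000)²) = 8.655×10^6 N·mm.
d³ = 16×8.655×10^6/(π×87.58) = 503300 mm³.
d = 79.55 mm.

d = 79.5 mm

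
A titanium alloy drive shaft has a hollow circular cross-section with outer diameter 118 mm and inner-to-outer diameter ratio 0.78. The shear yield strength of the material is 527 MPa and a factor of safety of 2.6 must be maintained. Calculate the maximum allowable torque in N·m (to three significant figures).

τ_allow = 527/2.6 = 202.7 MPa.
For a hollow shaft T_allow = τ_allow·πd_o³(1−k⁴)/16 with 1−k⁴ = 0.6298, so πd_o³(1−k⁴)/16 = 203200 mm³.
T_allow = 202.7×203200 = 4.119×10^7 N·mm = 41190 N·m.

T_allow = 41200 N·m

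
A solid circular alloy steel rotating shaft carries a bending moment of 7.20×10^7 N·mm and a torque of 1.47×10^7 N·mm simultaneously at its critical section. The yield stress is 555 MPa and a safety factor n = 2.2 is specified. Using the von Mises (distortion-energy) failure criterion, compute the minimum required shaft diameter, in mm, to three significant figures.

σ_allow = σ_y/n = 555/2.2 = 252.3 MPa.
For a solid shaft σ_b = 32M/(πd³) and τ = 16T/(πd³), so the von Mises stress is σ' = (16/πd³)·√(4M²+3T²).
√(4M²+3T²) = √(4×(7.200×10^7)² + 3×(1.470×10^7)²) = 1.462×10^8 N·mm.
d³ = 16×1.462×10^8/(π×252.3) = 2.952×10^6 mm³.
d = 143.5 mm.

d = 143 mm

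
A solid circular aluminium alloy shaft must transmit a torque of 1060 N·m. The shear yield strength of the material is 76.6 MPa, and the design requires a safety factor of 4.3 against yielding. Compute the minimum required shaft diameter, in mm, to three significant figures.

Allowable shear stress τ_allow = 76.6/4.3 = 17.81 MPa.
For a solid shaft τ = 16T/(πd³), so d³ = 16T/(π τ_allow) = 16×1060000/(π×17.81) = 303100 mm³.
d = (303100)^(1/3) = 67.17 mm.

d = 67.2 mm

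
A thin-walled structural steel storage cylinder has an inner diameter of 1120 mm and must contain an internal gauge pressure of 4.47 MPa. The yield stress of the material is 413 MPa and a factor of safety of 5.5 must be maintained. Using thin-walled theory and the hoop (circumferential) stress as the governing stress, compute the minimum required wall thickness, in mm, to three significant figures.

σ_allow = 413/5.5 = 75.09 MPa.
Hoop stress σ_h = pD/(2t), so t = pD/(2σ_allow) = 4.47×1120/(2×75.09) = 33.34 mm.

t = 33.3 mm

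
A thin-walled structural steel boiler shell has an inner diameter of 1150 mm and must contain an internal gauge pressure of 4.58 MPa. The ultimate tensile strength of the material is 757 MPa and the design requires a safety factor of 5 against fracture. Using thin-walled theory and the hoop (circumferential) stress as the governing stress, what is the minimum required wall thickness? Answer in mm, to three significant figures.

σ_allow = 757/5 = 151.4 MPa.
Hoop stress σ_h = pD/(2t), so t = pD/(2σ_allow) = 4.58×1150/(2×151.4) = 17.39 mm.

t = 17.4 mm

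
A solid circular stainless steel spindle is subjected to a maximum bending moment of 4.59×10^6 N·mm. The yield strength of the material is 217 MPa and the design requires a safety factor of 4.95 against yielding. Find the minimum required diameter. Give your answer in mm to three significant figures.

σ_allow = 217/4.95 = 43.84 MPa.
For a solid circular section σ = 32M/(πd³), so d³ = 32M/(π σ_allow) = 32×4590000/(π×43.84) = 1.066×10^6 mm³.
d = 102.2 mm.

d = 102 mm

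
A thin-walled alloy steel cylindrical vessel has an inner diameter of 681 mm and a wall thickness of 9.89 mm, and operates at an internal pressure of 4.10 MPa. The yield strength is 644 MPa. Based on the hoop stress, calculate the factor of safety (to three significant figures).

n = 4.56

σ_h = pD/(2t) = 4.10×681/(2×9.89) = 141.2 MPa.
n = 644/141.2 = 4.562.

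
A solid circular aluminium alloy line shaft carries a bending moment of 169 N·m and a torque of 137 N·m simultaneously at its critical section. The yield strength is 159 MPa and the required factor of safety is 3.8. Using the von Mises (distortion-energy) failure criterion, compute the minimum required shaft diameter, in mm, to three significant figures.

σ_allow = σ_y/n = 159/3.8 = 41.84 MPa.
For a solid shaft σ_b = 32M/(πd³) and τ = 16T/(πd³), so the von Mises stress is σ' = (16/πd³)·√(4M²+3T²).
√(4M²+3T²) = √(4×(169000)² + 3×(137000)²) = 413000 N·mm.
d³ = 16×413000/(π×41.84) = 50270 mm³.
d = 36.91 mm.

d = 36.9 mm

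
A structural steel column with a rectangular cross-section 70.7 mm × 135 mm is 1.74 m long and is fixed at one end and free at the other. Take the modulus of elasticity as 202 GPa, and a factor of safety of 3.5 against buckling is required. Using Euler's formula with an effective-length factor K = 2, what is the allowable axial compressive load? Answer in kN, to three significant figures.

Buckling occurs about the weak axis: I_min = h·b³/12 = 135×70.7³/12 = 3.976×10^6 mm⁴ (b = 70.7 mm is the smaller dimension).
Effective length L_e = KL = 2×1.74 m = 3480 mm.
Euler critical load P_cr = π²EI/L_e² = π²×202000×3.976×10^6/3480² = 654500 N.
P_allow = P_cr/n = 654500/3.5 = 187000 N.

P_allow = 187 kN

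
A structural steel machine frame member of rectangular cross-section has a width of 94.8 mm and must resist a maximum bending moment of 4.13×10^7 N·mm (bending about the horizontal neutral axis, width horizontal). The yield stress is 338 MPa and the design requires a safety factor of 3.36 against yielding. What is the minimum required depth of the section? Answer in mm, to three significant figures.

h = 161 mm

σ_allow = 338/3.36 = 100.6 MPa.
For a rectangular section σ = 6M/(bh²), so h² = 6M/(b σ_allow) = 6×4.1300×10^7/(94.8×100.6) = 25980 mm².
h = 161.2 mm.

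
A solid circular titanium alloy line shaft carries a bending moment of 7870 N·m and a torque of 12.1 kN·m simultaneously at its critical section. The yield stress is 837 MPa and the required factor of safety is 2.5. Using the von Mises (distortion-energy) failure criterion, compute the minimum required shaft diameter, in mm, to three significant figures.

σ_allow = σ_y/n = 837/2.5 = 334.8 MPa.
For a solid shaft σ_b = 32M/(πd³) and τ = 16T/(πd³), so the von Mises stress is σ' = (16/πd³)·√(4M²+3T²).
√(4M²+3T²) = √(4×(7.870×10^6)² + 3×(1.210×10^7)²) = 2.621×10^7 N·mm.
d³ = 16×2.621×10^7/(π×334.8) = 398700 mm³.
d = 73.60 mm.

d = 73.6 mm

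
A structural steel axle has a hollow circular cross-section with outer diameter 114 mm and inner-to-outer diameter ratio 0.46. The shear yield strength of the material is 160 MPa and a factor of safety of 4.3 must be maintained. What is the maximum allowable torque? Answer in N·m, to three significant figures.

τ_allow = 160/4.3 = 37.21 MPa.
For a hollow shaft T_allow = τ_allow·πd_o³(1−k⁴)/16 with 1−k⁴ = 0.9552, so πd_o³(1−k⁴)/16 = 277900 mm³.
T_allow = 37.21×277900 = 1.034×10^7 N·mm = 10340 N·m.

T_allow = 10300 N·m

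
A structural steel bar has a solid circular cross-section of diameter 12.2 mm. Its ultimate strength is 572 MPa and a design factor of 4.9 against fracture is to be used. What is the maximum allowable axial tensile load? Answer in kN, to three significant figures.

σ_allow = 572/4.9 = 116.7 MPa.
A = πd²/4 = π×12.2²/4 = 116.9 mm².
F_allow = σ_allow × A = 116.7×116.9 = 13650 N.

F_allow = 13.6 kN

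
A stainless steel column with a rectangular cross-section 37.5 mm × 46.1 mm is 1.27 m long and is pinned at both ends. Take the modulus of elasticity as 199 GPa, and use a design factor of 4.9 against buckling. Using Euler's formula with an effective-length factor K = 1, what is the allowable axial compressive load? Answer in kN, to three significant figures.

P_allow = 50.3 kN

Buckling occurs about the weak axis: I_min = h·b³/12 = 46.1×37.5³/12 = 202600 mm⁴ (b = 37.5 mm is the smaller dimension).
Effective length L_e = KL = 1×1.27 m = 1270 mm.
Euler critical load P_cr = π²EI/L_e² = π²×199000×202600/1270² = 246700 N.
P_allow = P_cr/n = 246700/4.9 = 50350 N.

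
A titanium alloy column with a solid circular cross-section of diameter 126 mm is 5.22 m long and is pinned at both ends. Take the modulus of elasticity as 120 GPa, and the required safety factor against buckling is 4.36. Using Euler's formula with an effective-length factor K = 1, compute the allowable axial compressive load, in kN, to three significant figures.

I = πd⁴/64 = π×126⁴/64 = 1.237×10^7 mm⁴.
Effective length L_e = KL = 1×5.22 m = 5220 mm.
Euler critical load P_cr = π²EI/L_e² = π²×120000×1.237×10^7/5220² = 537800 N.
P_allow = P_cr/n = 537800/4.36 = 123300 N.

P_allow = 123 kN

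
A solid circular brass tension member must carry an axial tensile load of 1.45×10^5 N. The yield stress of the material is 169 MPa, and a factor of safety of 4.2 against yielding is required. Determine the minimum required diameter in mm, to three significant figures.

d = 67.7 mm

Allowable stress σ_allow = 169/4.2 = 40.24 MPa.
Required area A = F/σ_allow = 145000/40.24 = 3604 mm².
A = πd²/4 → d = √(4A/π) = 67.74 mm.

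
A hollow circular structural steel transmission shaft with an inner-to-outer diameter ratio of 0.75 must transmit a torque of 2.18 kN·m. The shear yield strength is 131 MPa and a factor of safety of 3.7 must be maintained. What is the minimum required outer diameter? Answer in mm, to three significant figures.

τ_allow = 131/3.7 = 35.41 MPa.
For a hollow shaft τ = 16T/[πd_o³(1−k⁴)] with k = 0.75, so 1−k⁴ = 0.6836.
d_o³ = 16T/[π τ_allow (1−k⁴)] = 16×2180000/(π×35.41×0.6836) = 458700 mm³.
d_o = 77.12 mm.

d_o = 77.1 mm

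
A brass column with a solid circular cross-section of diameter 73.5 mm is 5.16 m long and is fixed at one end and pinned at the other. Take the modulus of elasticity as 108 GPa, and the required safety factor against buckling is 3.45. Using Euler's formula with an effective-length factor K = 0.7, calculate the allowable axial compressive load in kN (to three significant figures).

P_allow = 33.9 kN

I = πd⁴/64 = π×73.5⁴/64 = 1.433×10^6 mm⁴.
Effective length L_e = KL = 0.7×5.16 m = 3612 mm.
Euler critical load P_cr = π²EI/L_e² = π²×108000×1.433×10^6/3612² = 117000 N.
P_allow = P_cr/n = 117000/3.45 = 33930 N.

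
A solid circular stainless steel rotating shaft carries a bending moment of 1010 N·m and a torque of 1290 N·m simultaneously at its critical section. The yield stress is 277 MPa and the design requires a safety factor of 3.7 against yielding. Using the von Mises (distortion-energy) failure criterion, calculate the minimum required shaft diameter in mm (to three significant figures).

σ_allow = σ_y/n = 277/3.7 = 74.86 MPa.
For a solid shaft σ_b = 32M/(πd³) and τ = 16T/(πd³), so the von Mises stress is σ' = (16/πd³)·√(4M²+3T²).
√(4M²+3T²) = √(4×(1.010×10^6)² + 3×(1.290×10^6)²) = 3.012×10^6 N·mm.
d³ = 16×3.012×10^6/(π×74.86) = 204900 mm³.
d = 58.95 mm.

d = 59.0 mm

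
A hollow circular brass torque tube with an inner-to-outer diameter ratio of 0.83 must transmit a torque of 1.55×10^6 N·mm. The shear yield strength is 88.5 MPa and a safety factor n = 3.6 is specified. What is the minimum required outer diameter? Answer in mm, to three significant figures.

d_o = 84.9 mm

τ_allow = 88.5/3.6 = 24.58 MPa.
For a hollow shaft τ = 16T/[πd_o³(1−k⁴)] with k = 0.83, so 1−k⁴ = 0.5254.
d_o³ = 16T/[π τ_allow (1−k⁴)] = 16×1550000/(π×24.58×0.5254) = 611200 mm³.
d_o = 84.86 mm.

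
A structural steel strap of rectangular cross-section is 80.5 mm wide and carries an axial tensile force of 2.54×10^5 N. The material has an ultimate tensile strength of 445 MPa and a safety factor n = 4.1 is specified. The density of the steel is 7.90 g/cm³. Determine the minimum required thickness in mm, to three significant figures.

t = 29.1 mm

σ_allow = 445/4.1 = 108.5 MPa.
Required area A = F/σ_allow = 254000/108.5 = 2340 mm².
t = A/w = 2340/80.5 = 29.07 mm.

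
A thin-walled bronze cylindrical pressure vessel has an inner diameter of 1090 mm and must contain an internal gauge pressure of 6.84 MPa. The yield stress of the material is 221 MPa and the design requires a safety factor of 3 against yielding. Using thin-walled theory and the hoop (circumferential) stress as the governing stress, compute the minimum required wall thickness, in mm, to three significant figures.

σ_allow = 221/3 = 73.67 MPa.
Hoop stress σ_h = pD/(2t), so t = pD/(2σ_allow) = 6.84×1090/(2×73.67) = 50.60 mm.

t = 50.6 mm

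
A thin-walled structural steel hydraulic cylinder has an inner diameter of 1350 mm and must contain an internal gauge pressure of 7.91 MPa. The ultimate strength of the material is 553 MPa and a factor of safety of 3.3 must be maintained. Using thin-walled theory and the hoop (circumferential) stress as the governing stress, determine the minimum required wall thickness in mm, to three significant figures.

σ_allow = 553/3.3 = 167.6 MPa.
Hoop stress σ_h = pD/(2t), so t = pD/(2σ_allow) = 7.91×1350/(2×167.6) = 31.86 mm.

t = 31.9 mm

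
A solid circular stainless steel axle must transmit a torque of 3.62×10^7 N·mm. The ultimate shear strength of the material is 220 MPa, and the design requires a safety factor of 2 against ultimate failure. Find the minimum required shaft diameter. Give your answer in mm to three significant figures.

Allowable shear stress τ_allow = 220/2 = 110.0 MPa.
For a solid shaft τ = 16T/(πd³), so d³ = 16T/(π τ_allow) = 16×3.6200×10^7/(π×110.0) = 1.676×10^6 mm³.
d = (1.676×10^6)^(1/3) = 118.8 mm.

d = 119 mm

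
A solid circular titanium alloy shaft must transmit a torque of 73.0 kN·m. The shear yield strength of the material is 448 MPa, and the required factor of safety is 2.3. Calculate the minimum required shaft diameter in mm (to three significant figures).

d = 124 mm

Allowable shear stress τ_allow = 448/2.3 = 194.8 MPa.
For a solid shaft τ = 16T/(πd³), so d³ = 16T/(π τ_allow) = 16×7.3000×10^7/(π×194.8) = 1.909×10^6 mm³.
d = (1.909×10^6)^(1/3) = 124.0 mm.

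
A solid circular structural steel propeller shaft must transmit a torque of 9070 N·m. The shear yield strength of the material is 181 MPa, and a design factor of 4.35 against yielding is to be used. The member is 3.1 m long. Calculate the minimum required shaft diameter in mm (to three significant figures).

Allowable shear stress τ_allow = 181/4.35 = 41.61 MPa.
For a solid shaft τ = 16T/(πd³), so d³ = 16T/(π τ_allow) = 16×9070000/(π×41.61) = 1.110×10^6 mm³.
d = (1.110×10^6)^(1/3) = 103.5 mm.

d = 104 mm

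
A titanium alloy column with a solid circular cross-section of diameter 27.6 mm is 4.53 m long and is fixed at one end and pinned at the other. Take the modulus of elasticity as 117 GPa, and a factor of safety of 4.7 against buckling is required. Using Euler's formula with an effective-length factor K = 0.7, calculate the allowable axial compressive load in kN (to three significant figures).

P_allow = 0.696 kN

I = πd⁴/64 = π×27.6⁴/64 = 28480 mm⁴.
Effective length L_e = KL = 0.7×4.53 m = 3171 mm.
Euler critical load P_cr = π²EI/L_e² = π²×117000×28480/3171² = 3271 N.
P_allow = P_cr/n = 3271/4.7 = 696.0 N.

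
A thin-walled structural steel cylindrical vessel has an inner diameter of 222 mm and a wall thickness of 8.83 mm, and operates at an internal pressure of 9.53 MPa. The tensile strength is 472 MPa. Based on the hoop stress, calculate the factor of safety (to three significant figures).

n = 3.94

σ_h = pD/(2t) = 9.53×222/(2×8.83) = 119.8 MPa.
n = 472/119.8 = 3.940.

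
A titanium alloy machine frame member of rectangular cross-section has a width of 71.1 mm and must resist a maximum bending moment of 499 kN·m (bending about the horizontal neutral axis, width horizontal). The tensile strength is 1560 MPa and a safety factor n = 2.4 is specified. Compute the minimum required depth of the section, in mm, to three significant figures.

σ_allow = 1560/2.4 = 650.0 MPa.
For a rectangular section σ = 6M/(bh²), so h² = 6M/(b σ_allow) = 6×4.9900×10^8/(71.1×650.0) = 64780 mm².
h = 254.5 mm.

h = 255 mm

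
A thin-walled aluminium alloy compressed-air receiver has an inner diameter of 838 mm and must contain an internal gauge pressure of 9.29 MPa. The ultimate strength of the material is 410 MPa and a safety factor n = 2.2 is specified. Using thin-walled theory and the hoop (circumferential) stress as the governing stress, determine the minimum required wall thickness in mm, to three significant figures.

σ_allow = 410/2.2 = 186.4 MPa.
Hoop stress σ_h = pD/(2t), so t = pD/(2σ_allow) = 9.29×838/(2×186.4) = 20.89 mm.

t = 20.9 mm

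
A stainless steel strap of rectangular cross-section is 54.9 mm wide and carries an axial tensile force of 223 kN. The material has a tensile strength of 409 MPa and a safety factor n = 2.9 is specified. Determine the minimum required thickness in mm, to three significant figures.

σ_allow = 409/2.9 = 141.0 MPa.
Required area A = F/σ_allow = 223000/141.0 = 1581 mm².
t = A/w = 1581/54.9 = 28.80 mm.

t = 28.8 mm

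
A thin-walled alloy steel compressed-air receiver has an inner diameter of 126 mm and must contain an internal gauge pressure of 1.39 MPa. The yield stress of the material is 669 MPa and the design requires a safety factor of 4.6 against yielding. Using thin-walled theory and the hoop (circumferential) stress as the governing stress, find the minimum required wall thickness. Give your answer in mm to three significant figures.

t = 0.602 mm

σ_allow = 669/4.6 = 145.4 MPa.
Hoop stress σ_h = pD/(2t), so t = pD/(2σ_allow) = 1.39×126/(2×145.4) = 0.6021 mm.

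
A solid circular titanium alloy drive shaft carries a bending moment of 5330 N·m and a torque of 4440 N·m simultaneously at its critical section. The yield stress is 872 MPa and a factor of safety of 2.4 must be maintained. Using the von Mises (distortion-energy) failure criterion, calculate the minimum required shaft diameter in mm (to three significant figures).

σ_allow = σ_y/n = 872/2.4 = 363.3 MPa.
For a solid shaft σ_b = 32M/(πd³) and τ = 16T/(πd³), so the von Mises stress is σ' = (16/πd³)·√(4M²+3T²).
√(4M²+3T²) = √(4×(5.330×10^6)² + 3×(4.440×10^6)²) = 1.314×10^7 N·mm.
d³ = 16×1.314×10^7/(π×363.3) = 184200 mm³.
d = 56.90 mm.

d = 56.9 mm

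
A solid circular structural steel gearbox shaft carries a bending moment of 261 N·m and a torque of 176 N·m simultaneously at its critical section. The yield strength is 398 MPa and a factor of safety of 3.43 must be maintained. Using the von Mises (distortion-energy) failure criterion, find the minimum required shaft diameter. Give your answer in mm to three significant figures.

d = 29.8 mm

σ_allow = σ_y/n = 398/3.43 = 116.0 MPa.
For a solid shaft σ_b = 32M/(πd³) and τ = 16T/(πd³), so the von Mises stress is σ' = (16/πd³)·√(4M²+3T²).
√(4M²+3T²) = √(4×(261000)² + 3×(176000)²) = 604500 N·mm.
d³ = 16×604500/(π×116.0) = 26530 mm³.
d = 29.83 mm.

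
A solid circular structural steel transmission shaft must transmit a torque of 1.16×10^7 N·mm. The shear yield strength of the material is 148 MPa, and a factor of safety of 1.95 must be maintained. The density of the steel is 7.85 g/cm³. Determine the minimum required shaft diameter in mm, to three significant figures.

d = 92.0 mm

Allowable shear stress τ_allow = 148/1.95 = 75.90 MPa.
For a solid shaft τ = 16T/(πd³), so d³ = 16T/(π τ_allow) = 16×1.1600×10^7/(π×75.90) = 778400 mm³.
d = (778400)^(1/3) = 91.99 mm.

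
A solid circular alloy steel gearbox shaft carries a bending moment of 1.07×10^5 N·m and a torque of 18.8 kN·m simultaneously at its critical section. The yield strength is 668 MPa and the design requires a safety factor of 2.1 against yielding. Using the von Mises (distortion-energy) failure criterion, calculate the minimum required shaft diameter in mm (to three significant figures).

d = 151 mm

σ_allow = σ_y/n = 668/2.1 = 318.1 MPa.
For a solid shaft σ_b = 32M/(πd³) and τ = 16T/(πd³), so the von Mises stress is σ' = (16/πd³)·√(4M²+3T²).
√(4M²+3T²) = √(4×(1.070×10^8)² + 3×(1.880×10^7)²) = 2.165×10^8 N·mm.
d³ = 16×2.165×10^8/(π×318.1) = 3.466×10^6 mm³.
d = 151.3 mm.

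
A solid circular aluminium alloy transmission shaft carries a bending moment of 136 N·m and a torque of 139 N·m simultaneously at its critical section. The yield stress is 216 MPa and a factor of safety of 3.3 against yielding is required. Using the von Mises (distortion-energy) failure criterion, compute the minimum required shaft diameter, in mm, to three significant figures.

d = 30.5 mm

σ_allow = σ_y/n = 216/3.3 = 65.45 MPa.
For a solid shaft σ_b = 32M/(πd³) and τ = 16T/(πd³), so the von Mises stress is σ' = (16/πd³)·√(4M²+3T²).
√(4M²+3T²) = √(4×(136000)² + 3×(139000)²) = 363200 N·mm.
d³ = 16×363200/(π×65.45) = 28260 mm³.
d = 30.46 mm.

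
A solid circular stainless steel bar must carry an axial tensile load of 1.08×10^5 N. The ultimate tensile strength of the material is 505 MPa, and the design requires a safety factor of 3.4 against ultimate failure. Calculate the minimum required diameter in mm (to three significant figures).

Allowable stress σ_allow = 505/3.4 = 148.5 MPa.
Required area A = F/σ_allow = 108000/148.5 = 727.1 mm².
A = πd²/4 → d = √(4A/π) = 30.43 mm.

d = 30.4 mm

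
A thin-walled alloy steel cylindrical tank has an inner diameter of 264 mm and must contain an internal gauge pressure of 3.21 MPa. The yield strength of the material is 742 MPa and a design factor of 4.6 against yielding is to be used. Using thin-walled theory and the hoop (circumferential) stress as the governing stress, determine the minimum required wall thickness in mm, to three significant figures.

t = 2.63 mm

σ_allow = 742/4.6 = 161.3 MPa.
Hoop stress σ_h = pD/(2t), so t = pD/(2σ_allow) = 3.21×264/(2×161.3) = 2.627 mm.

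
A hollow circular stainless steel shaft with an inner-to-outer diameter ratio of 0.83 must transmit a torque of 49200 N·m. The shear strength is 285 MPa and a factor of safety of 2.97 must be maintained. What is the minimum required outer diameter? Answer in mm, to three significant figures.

d_o = 171 mm

τ_allow = 285/2.97 = 95.96 MPa.
For a hollow shaft τ = 16T/[πd_o³(1−k⁴)] with k = 0.83, so 1−k⁴ = 0.5254.
d_o³ = 16T/[π τ_allow (1−k⁴)] = 16×4.9200×10^7/(π×95.96×0.5254) = 4.970×10^6 mm³.
d_o = 170.7 mm.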